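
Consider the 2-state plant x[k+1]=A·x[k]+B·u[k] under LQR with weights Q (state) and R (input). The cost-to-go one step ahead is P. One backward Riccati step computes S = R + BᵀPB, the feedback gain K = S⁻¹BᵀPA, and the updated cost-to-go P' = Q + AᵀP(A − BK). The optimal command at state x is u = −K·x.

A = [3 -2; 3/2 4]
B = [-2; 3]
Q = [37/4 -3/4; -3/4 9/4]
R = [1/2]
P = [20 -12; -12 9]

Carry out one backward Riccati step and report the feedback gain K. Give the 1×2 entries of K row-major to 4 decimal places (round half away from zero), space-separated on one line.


-0.4959 1.1653

BᵀP = [-76.0000 51.0000]
S = R + BᵀPB = [1/2] + [305.0000] = [305.5000]
BᵀPA = [-151.5000 356.0000]
K = S⁻¹·BᵀPA = [-0.4959 1.1653]
A−BK = [2.0082 0.3306; 2.9877 0.5041]
AᵀP(A−BK) = [17.1199 2.5434; 2.5434 1.1522]
P' = Q + AᵀP(A−BK) = [26.3699 1.7934; 1.7934 3.4022]
tr(P') = 29.7721


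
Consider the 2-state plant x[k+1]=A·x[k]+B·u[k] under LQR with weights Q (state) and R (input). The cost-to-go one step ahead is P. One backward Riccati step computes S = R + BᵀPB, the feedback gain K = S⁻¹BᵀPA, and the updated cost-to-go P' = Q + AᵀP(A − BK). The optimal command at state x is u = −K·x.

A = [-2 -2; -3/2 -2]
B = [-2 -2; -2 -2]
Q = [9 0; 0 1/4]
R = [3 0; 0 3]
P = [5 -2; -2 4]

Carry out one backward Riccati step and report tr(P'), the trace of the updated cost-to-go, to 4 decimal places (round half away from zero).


BᵀP = [-6.0000 -4.0000; -6.0000 -4.0000]
S = R + BᵀPB = [3 0; 0 3] + [20.0000 20.0000; 20.0000 20.0000] = [23.0000 20.0000; 20.0000 23.0000]
BᵀPA = [18.0000 20.0000; 18.0000 20.0000]
K = S⁻¹·BᵀPA = [0.4186 0.4651; 0.4186 0.4651]
A−BK = [-0.3256 -0.1395; 0.1744 -0.1395]
AᵀP(A−BK) = [1.9302 1.2558; 1.2558 1.3953]
P' = Q + AᵀP(A−BK) = [10.9302 1.2558; 1.2558 1.6453]
tr(P') = 12.5756

12.5756


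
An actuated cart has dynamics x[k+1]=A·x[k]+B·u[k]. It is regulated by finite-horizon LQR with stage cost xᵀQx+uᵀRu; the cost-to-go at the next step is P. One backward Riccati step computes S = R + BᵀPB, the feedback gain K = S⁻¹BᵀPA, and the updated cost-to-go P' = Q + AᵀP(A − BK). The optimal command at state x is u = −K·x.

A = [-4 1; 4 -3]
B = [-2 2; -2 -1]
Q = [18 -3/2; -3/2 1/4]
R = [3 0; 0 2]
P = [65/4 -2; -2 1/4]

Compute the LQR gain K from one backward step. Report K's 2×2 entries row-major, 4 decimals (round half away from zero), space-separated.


0.7759 -0.2321 -1.4360 0.4413

BᵀP = [-28.5000 3.5000; 34.5000 -4.2500]
S = R + BᵀPB = [3 0; 0 2] + [50.0000 -60.5000; -60.5000 73.2500] = [53.0000 -60.5000; -60.5000 75.2500]
BᵀPA = [128.0000 -39.0000; -155.0000 47.2500]
K = S⁻¹·BᵀPA = [0.7759 -0.2321; -1.4360 0.4413]
A−BK = [0.4238 -0.3468; 4.1159 -3.0229]
AᵀP(A−BK) = [6.1067 -1.8895; -1.8895 0.5966]
P' = Q + AᵀP(A−BK) = [24.1067 -3.3895; -3.3895 0.8466]
tr(P') = 24.9533


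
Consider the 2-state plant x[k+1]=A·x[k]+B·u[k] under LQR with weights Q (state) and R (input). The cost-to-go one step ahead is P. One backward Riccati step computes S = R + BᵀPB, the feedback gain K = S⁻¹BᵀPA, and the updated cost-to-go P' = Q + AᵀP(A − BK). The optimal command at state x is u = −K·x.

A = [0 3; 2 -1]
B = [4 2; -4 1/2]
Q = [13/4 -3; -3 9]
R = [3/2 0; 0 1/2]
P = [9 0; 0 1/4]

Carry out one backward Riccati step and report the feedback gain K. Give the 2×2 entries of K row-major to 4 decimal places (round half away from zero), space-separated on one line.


BᵀP = [36.0000 -1.0000; 18.0000 0.1250]
S = R + BᵀPB = [3/2 0; 0 1/2] + [148.0000 71.5000; 71.5000 36.0625] = [149.5000 71.5000; 71.5000 36.5625]
BᵀPA = [-2.0000 109.0000; 0.2500 53.8750]
K = S⁻¹·BᵀPA = [-0.2572 0.3766; 0.5098 0.7371]
A−BK = [0.0092 0.0195; 0.7164 0.1378]
AᵀP(A−BK) = [0.3582 0.0689; 0.0689 0.4925]
P' = Q + AᵀP(A−BK) = [3.6082 -2.9311; -2.9311 9.4925]
tr(P') = 13.1007

-0.2572 0.3766 0.5098 0.7371


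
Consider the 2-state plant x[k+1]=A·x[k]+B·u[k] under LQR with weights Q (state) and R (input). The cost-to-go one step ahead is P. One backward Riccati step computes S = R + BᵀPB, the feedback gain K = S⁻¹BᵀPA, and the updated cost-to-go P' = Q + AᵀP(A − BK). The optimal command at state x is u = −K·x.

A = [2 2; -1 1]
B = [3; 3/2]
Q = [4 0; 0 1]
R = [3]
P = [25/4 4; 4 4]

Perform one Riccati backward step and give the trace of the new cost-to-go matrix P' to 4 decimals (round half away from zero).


9.7770

BᵀP = [24.7500 18.0000]
S = R + BᵀPB = [3] + [101.2500] = [104.2500]
BᵀPA = [31.5000 67.5000]
K = S⁻¹·BᵀPA = [0.3022 0.6475]
A−BK = [1.0935 0.0576; -1.4532 0.0288]
AᵀP(A−BK) = [3.4820 0.6043; 0.6043 1.2950]
P' = Q + AᵀP(A−BK) = [7.4820 0.6043; 0.6043 2.2950]
tr(P') = 9.7770


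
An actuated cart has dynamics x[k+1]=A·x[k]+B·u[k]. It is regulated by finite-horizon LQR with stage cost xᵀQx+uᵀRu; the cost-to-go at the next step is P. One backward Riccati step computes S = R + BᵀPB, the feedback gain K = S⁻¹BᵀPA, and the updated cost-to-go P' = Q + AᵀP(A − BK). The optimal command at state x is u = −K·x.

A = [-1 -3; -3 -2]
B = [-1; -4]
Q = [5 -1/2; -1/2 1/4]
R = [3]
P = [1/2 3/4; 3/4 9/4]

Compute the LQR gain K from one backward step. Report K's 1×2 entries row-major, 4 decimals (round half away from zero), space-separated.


0.7198 0.6593

BᵀP = [-3.5000 -9.7500]
S = R + BᵀPB = [3] + [42.5000] = [45.5000]
BᵀPA = [32.7500 30.0000]
K = S⁻¹·BᵀPA = [0.7198 0.6593]
A−BK = [-0.2802 -2.3407; -0.1209 0.6374]
AᵀP(A−BK) = [1.6772 1.6566; 1.6566 2.7198]
P' = Q + AᵀP(A−BK) = [6.6772 1.1566; 1.1566 2.9698]
tr(P') = 9.6470


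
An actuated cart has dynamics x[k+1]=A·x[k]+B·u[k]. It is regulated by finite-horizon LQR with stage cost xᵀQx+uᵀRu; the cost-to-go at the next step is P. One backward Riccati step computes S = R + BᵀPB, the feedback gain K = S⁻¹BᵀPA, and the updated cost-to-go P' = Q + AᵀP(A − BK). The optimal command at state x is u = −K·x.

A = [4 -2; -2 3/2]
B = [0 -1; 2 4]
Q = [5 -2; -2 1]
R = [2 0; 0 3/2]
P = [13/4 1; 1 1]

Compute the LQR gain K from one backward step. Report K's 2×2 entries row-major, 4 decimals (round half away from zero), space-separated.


1.7037 -0.7593 -1.0370 0.5926

BᵀP = [2.0000 2.0000; 0.7500 3.0000]
S = R + BᵀPB = [2 0; 0 3/2] + [4.0000 6.0000; 6.0000 11.2500] = [6.0000 6.0000; 6.0000 12.7500]
BᵀPA = [4.0000 -1.0000; -3.0000 3.0000]
K = S⁻¹·BᵀPA = [1.7037 -0.7593; -1.0370 0.5926]
A−BK = [2.9630 -1.4074; -1.2593 0.6481]
AᵀP(A−BK) = [30.0741 -14.1852; -14.1852 6.7130]
P' = Q + AᵀP(A−BK) = [35.0741 -16.1852; -16.1852 7.7130]
tr(P') = 42.7870


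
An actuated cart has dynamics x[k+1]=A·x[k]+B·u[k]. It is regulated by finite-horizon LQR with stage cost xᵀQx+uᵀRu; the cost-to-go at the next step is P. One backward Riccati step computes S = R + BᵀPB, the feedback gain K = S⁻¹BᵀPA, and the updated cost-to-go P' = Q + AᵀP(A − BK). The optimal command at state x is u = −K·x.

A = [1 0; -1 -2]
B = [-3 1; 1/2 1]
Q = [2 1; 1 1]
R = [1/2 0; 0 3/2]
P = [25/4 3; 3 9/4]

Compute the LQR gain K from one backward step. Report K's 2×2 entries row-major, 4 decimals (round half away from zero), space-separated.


BᵀP = [-17.2500 -7.8750; 9.2500 5.2500]
S = R + BᵀPB = [1/2 0; 0 3/2] + [47.8125 -25.1250; -25.1250 14.5000] = [48.3125 -25.1250; -25.1250 16.0000]
BᵀPA = [-9.3750 15.7500; 4.0000 -10.5000]
K = S⁻¹·BᵀPA = [-0.3492 -0.0833; -0.2984 -0.7871]
A−BK = [0.2507 0.5371; -0.5270 -1.1712]
AᵀP(A−BK) = [0.4195 0.8672; 0.8672 2.0478]
P' = Q + AᵀP(A−BK) = [2.4195 1.8672; 1.8672 3.0478]
tr(P') = 5.4674

-0.3492 -0.0833 -0.2984 -0.7871


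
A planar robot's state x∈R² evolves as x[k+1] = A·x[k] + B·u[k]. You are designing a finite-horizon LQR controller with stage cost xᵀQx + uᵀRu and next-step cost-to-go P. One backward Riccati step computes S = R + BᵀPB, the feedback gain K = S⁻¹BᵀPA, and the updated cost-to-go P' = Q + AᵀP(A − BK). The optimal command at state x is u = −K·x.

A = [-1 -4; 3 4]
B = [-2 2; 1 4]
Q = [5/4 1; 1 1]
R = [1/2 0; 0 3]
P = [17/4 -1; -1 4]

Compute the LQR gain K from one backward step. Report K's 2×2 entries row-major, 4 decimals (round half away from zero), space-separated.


0.9845 2.3558 0.4791 0.3856

BᵀP = [-9.5000 6.0000; 4.5000 14.0000]
S = R + BᵀPB = [1/2 0; 0 3] + [25.0000 5.0000; 5.0000 65.0000] = [25.5000 5.0000; 5.0000 68.0000]
BᵀPA = [27.5000 62.0000; 37.5000 38.0000]
K = S⁻¹·BᵀPA = [0.9845 2.3558; 0.4791 0.3856]
A−BK = [0.0108 -0.0597; 0.0992 0.1018]
AᵀP(A−BK) = [1.2109 1.7563; 1.7563 3.2896]
P' = Q + AᵀP(A−BK) = [2.4609 2.7563; 2.7563 4.2896]
tr(P') = 6.7505


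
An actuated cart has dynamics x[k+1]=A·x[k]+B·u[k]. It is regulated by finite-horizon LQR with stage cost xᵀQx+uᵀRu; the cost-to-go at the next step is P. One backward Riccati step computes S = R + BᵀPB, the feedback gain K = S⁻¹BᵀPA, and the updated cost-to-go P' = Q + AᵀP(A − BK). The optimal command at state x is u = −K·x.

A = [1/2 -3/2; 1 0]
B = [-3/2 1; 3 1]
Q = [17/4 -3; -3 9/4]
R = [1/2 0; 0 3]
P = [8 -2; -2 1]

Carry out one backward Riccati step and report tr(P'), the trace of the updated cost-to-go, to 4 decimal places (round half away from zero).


BᵀP = [-18.0000 6.0000; 6.0000 -1.0000]
S = R + BᵀPB = [1/2 0; 0 3] + [45.0000 -12.0000; -12.0000 5.0000] = [45.5000 -12.0000; -12.0000 8.0000]
BᵀPA = [-3.0000 27.0000; 2.0000 -9.0000]
K = S⁻¹·BᵀPA = [0.0000 0.4909; 0.2500 -0.3886]
A−BK = [0.2500 -0.3750; 0.7500 -1.0841]
AᵀP(A−BK) = [0.5000 -0.7500; -0.7500 1.2477]
P' = Q + AᵀP(A−BK) = [4.7500 -3.7500; -3.7500 3.4977]
tr(P') = 8.2477

8.2477


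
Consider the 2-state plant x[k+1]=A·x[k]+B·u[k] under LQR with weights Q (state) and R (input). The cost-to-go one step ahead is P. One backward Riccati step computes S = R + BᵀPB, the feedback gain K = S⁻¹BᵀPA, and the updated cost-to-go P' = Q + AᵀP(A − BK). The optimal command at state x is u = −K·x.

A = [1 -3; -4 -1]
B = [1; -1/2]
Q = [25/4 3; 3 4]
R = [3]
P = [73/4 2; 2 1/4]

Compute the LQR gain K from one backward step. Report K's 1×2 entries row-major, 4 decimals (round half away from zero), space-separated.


BᵀP = [17.2500 1.8750]
S = R + BᵀPB = [3] + [16.3125] = [19.3125]
BᵀPA = [9.7500 -53.6250]
K = S⁻¹·BᵀPA = [0.5049 -2.7767]
A−BK = [0.4951 -0.2233; -3.7476 -2.3883]
AᵀP(A−BK) = [1.3277 -4.6772; -4.6772 27.5995]
P' = Q + AᵀP(A−BK) = [7.5777 -1.6772; -1.6772 31.5995]
tr(P') = 39.1772

0.5049 -2.7767


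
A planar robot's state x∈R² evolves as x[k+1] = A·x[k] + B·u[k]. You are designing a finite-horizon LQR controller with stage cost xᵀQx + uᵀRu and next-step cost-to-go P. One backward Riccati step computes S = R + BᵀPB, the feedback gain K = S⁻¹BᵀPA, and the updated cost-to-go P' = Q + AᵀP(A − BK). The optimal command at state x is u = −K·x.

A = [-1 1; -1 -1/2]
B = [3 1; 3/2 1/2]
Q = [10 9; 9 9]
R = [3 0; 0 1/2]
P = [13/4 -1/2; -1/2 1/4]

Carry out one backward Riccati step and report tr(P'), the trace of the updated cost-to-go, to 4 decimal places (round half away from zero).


BᵀP = [9.0000 -1.1250; 3.0000 -0.3750]
S = R + BᵀPB = [3 0; 0 1/2] + [25.3125 8.4375; 8.4375 2.8125] = [28.3125 8.4375; 8.4375 3.3125]
BᵀPA = [-7.8750 9.5625; -2.6250 3.1875]
K = S⁻¹·BᵀPA = [-0.1743 0.2116; -0.3485 0.4232]
A−BK = [-0.1286 -0.0581; -0.5643 -1.0290]
AᵀP(A−BK) = [0.2127 -0.0975; -0.0975 0.4398]
P' = Q + AᵀP(A−BK) = [10.2127 8.9025; 8.9025 9.4398]
tr(P') = 19.6525

19.6525


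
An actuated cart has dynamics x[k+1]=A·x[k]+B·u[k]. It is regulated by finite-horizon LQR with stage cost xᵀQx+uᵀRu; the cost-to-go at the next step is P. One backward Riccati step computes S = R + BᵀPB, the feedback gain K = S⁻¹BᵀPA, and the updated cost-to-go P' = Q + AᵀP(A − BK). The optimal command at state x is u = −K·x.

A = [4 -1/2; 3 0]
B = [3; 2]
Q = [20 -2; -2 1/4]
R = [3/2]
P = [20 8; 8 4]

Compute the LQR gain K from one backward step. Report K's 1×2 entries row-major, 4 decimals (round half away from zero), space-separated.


BᵀP = [76.0000 32.0000]
S = R + BᵀPB = [3/2] + [292.0000] = [293.5000]
BᵀPA = [400.0000 -38.0000]
K = S⁻¹·BᵀPA = [1.3629 -0.1295]
A−BK = [-0.0886 -0.1116; 0.2743 0.2589]
AᵀP(A−BK) = [2.8552 -0.2112; -0.2112 0.0801]
P' = Q + AᵀP(A−BK) = [22.8552 -2.2112; -2.2112 0.3301]
tr(P') = 23.1853

1.3629 -0.1295


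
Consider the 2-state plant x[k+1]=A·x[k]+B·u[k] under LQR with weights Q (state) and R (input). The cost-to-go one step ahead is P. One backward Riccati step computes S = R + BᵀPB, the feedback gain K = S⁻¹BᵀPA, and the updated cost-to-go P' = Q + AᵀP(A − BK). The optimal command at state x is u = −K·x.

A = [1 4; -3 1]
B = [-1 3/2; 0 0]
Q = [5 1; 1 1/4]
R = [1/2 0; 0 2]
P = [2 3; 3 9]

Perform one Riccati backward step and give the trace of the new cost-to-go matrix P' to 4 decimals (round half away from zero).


BᵀP = [-2.0000 -3.0000; 3.0000 4.5000]
S = R + BᵀPB = [1/2 0; 0 2] + [2.0000 -3.0000; -3.0000 4.5000] = [2.5000 -3.0000; -3.0000 6.5000]
BᵀPA = [7.0000 -11.0000; -10.5000 16.5000]
K = S⁻¹·BᵀPA = [1.9310 -3.0345; -0.7241 1.1379]
A−BK = [4.0172 -0.7414; -3.0000 1.0000]
AᵀP(A−BK) = [43.8793 -18.8103; -18.8103 12.8448]
P' = Q + AᵀP(A−BK) = [48.8793 -17.8103; -17.8103 13.0948]
tr(P') = 61.9741

61.9741


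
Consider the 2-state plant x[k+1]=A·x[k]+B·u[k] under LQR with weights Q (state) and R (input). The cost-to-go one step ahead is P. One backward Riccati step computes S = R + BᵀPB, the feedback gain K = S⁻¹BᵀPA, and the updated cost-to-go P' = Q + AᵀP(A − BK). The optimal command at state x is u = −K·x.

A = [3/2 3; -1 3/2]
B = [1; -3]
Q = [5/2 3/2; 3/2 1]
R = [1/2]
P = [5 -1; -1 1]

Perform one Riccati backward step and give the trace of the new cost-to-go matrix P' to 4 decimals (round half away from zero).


BᵀP = [8.0000 -4.0000]
S = R + BᵀPB = [1/2] + [20.0000] = [20.5000]
BᵀPA = [16.0000 18.0000]
K = S⁻¹·BᵀPA = [0.7805 0.8780]
A−BK = [0.7195 2.1220; 1.3415 4.1341]
AᵀP(A−BK) = [2.7622 7.7012; 7.7012 22.4451]
P' = Q + AᵀP(A−BK) = [5.2622 9.2012; 9.2012 23.4451]
tr(P') = 28.7073

28.7073


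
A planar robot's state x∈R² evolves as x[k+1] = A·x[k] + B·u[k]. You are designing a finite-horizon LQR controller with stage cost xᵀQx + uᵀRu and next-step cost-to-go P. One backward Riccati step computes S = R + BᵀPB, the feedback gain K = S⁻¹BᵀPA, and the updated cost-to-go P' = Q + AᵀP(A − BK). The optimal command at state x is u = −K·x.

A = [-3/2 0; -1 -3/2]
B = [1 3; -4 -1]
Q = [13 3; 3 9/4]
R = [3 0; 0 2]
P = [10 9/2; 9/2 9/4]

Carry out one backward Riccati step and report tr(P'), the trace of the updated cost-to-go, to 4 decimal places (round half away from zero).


16.7963

BᵀP = [-8.0000 -4.5000; 25.5000 11.2500]
S = R + BᵀPB = [3 0; 0 2] + [10.0000 -19.5000; -19.5000 65.2500] = [13.0000 -19.5000; -19.5000 67.2500]
BᵀPA = [16.5000 6.7500; -49.5000 -16.8750]
K = S⁻¹·BᵀPA = [0.2923 0.2528; -0.6513 -0.1776]
A−BK = [0.1617 0.2801; -0.4823 -0.6665]
AᵀP(A−BK) = [1.1876 0.5363; 0.5363 0.3587]
P' = Q + AᵀP(A−BK) = [14.1876 3.5363; 3.5363 2.6087]
tr(P') = 16.7963


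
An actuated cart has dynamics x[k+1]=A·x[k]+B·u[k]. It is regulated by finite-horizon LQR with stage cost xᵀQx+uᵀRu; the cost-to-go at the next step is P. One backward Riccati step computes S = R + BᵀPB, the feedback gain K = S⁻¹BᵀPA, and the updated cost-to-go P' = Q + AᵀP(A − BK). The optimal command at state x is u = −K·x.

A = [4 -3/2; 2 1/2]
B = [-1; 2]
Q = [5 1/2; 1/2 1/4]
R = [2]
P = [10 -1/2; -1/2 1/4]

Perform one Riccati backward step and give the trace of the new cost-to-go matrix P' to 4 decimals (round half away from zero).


44.6958

BᵀP = [-11.0000 1.0000]
S = R + BᵀPB = [2] + [13.0000] = [15.0000]
BᵀPA = [-42.0000 17.0000]
K = S⁻¹·BᵀPA = [-2.8000 1.1333]
A−BK = [1.2000 -0.3667; 7.6000 -1.7667]
AᵀP(A−BK) = [35.4000 -11.6500; -11.6500 4.0458]
P' = Q + AᵀP(A−BK) = [40.4000 -11.1500; -11.1500 4.2958]
tr(P') = 44.6958


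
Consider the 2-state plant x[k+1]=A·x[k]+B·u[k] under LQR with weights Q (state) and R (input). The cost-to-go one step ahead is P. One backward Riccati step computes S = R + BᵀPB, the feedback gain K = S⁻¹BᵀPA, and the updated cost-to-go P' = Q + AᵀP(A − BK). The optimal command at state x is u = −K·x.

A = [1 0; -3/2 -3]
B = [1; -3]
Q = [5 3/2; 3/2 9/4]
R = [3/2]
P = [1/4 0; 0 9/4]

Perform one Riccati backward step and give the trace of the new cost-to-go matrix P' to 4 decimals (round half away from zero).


9.2805

BᵀP = [0.2500 -6.7500]
S = R + BᵀPB = [3/2] + [20.5000] = [22.0000]
BᵀPA = [10.3750 20.2500]
K = S⁻¹·BᵀPA = [0.4716 0.9205]
A−BK = [0.5284 -0.9205; -0.0852 -0.2386]
AᵀP(A−BK) = [0.4197 0.5753; 0.5753 1.6108]
P' = Q + AᵀP(A−BK) = [5.4197 2.0753; 2.0753 3.8608]
tr(P') = 9.2805


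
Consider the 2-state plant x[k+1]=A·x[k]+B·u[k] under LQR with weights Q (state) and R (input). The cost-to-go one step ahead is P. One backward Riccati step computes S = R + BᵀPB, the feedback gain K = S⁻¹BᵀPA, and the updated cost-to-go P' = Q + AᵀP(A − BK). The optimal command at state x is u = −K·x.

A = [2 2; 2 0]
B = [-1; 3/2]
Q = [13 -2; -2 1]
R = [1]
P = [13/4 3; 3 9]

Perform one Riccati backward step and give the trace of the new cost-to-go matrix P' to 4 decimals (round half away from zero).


63.9677

BᵀP = [1.2500 10.5000]
S = R + BᵀPB = [1] + [14.5000] = [15.5000]
BᵀPA = [23.5000 2.5000]
K = S⁻¹·BᵀPA = [1.5161 0.1613]
A−BK = [3.5161 2.1613; -0.2742 -0.2419]
AᵀP(A−BK) = [37.3710 21.2097; 21.2097 12.5968]
P' = Q + AᵀP(A−BK) = [50.3710 19.2097; 19.2097 13.5968]
tr(P') = 63.9677


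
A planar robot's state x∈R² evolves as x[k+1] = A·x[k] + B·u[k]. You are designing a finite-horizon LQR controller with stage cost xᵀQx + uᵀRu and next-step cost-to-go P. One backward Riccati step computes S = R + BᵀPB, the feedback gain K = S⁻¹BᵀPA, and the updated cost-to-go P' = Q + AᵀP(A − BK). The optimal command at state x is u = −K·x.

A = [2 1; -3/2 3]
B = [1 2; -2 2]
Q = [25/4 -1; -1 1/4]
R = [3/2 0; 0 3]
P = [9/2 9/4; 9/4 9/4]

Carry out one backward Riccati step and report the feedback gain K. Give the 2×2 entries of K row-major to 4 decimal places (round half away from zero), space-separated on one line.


BᵀP = [0.0000 -2.2500; 13.5000 9.0000]
S = R + BᵀPB = [3/2 0; 0 3] + [4.5000 -4.5000; -4.5000 45.0000] = [6.0000 -4.5000; -4.5000 48.0000]
BᵀPA = [3.3750 -6.7500; 13.5000 40.5000]
K = S⁻¹·BᵀPA = [0.8319 -0.5294; 0.3592 0.7941]
A−BK = [0.4496 -0.0588; -0.5546 0.3529]
AᵀP(A−BK) = [1.9049 0.0662; 0.0662 2.5147]
P' = Q + AᵀP(A−BK) = [8.1549 -0.9338; -0.9338 2.7647]
tr(P') = 10.9196

0.8319 -0.5294 0.3592 0.7941


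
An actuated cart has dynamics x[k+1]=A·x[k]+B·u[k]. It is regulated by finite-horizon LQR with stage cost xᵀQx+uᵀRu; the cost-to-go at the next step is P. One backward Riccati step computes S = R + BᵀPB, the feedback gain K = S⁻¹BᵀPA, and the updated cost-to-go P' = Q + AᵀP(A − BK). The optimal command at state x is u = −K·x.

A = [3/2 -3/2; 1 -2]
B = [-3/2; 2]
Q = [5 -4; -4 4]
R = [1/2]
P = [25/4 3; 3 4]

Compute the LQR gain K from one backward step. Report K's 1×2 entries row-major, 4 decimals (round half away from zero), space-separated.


BᵀP = [-3.3750 3.5000]
S = R + BᵀPB = [1/2] + [12.0625] = [12.5625]
BᵀPA = [-1.5625 -1.9375]
K = S⁻¹·BᵀPA = [-0.1244 -0.1542]
A−BK = [1.3134 -1.7313; 1.2488 -1.6915]
AᵀP(A−BK) = [26.8682 -35.8035; -35.8035 47.7637]
P' = Q + AᵀP(A−BK) = [31.8682 -39.8035; -39.8035 51.7637]
tr(P') = 83.6318

-0.1244 -0.1542


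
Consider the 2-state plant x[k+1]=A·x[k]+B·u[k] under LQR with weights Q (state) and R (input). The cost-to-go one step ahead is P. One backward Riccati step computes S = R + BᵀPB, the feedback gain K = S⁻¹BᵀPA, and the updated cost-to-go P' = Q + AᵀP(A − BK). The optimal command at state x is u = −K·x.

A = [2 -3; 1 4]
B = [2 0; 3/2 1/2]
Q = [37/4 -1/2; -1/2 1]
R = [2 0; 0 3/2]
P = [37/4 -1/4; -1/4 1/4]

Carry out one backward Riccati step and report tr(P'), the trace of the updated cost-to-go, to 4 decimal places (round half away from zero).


BᵀP = [18.1250 -0.1250; -0.1250 0.1250]
S = R + BᵀPB = [2 0; 0 3/2] + [36.0625 -0.0625; -0.0625 0.0625] = [38.0625 -0.0625; -0.0625 1.5625]
BᵀPA = [36.1250 -54.8750; -0.1250 0.8750]
K = S⁻¹·BᵀPA = [0.9490 -1.4409; -0.0420 0.5024]
A−BK = [0.1019 -0.1182; -0.4025 5.9101]
AᵀP(A−BK) = [1.9611 -3.6353; -3.6353 13.7420]
P' = Q + AᵀP(A−BK) = [11.2111 -4.1353; -4.1353 14.7420]
tr(P') = 25.9531

25.9531


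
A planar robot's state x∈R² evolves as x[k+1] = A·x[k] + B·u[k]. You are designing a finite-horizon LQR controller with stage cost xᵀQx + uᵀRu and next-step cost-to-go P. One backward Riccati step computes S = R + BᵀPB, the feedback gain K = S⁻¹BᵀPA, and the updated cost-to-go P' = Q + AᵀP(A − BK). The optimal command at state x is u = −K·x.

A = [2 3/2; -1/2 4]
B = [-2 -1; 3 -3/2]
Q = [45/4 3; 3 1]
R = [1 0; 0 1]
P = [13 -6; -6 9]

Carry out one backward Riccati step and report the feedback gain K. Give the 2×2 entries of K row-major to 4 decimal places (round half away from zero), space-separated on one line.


BᵀP = [-44.0000 39.0000; -4.0000 -7.5000]
S = R + BᵀPB = [1 0; 0 1] + [205.0000 -14.5000; -14.5000 15.2500] = [206.0000 -14.5000; -14.5000 16.2500]
BᵀPA = [-107.5000 90.0000; -4.2500 -36.0000]
K = S⁻¹·BᵀPA = [-0.5765 0.2998; -0.7759 -1.9479]
A−BK = [0.0712 0.1517; 0.0655 0.1788]
AᵀP(A−BK) = [0.9829 1.4484; 1.4484 4.1455]
P' = Q + AᵀP(A−BK) = [12.2329 4.4484; 4.4484 5.1455]
tr(P') = 17.3784

-0.5765 0.2998 -0.7759 -1.9479


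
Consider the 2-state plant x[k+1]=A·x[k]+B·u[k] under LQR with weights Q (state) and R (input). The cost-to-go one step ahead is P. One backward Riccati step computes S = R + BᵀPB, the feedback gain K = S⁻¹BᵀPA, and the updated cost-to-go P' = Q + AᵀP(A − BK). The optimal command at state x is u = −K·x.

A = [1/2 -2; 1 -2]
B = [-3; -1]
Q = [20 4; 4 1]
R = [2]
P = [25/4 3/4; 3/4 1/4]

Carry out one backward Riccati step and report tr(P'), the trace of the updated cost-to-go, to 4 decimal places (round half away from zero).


22.4504

BᵀP = [-19.5000 -2.5000]
S = R + BᵀPB = [2] + [61.0000] = [63.0000]
BᵀPA = [-12.2500 44.0000]
K = S⁻¹·BᵀPA = [-0.1944 0.6984]
A−BK = [-0.0833 0.0952; 0.8056 -1.3016]
AᵀP(A−BK) = [0.1806 -0.4444; -0.4444 1.2698]
P' = Q + AᵀP(A−BK) = [20.1806 3.5556; 3.5556 2.2698]
tr(P') = 22.4504


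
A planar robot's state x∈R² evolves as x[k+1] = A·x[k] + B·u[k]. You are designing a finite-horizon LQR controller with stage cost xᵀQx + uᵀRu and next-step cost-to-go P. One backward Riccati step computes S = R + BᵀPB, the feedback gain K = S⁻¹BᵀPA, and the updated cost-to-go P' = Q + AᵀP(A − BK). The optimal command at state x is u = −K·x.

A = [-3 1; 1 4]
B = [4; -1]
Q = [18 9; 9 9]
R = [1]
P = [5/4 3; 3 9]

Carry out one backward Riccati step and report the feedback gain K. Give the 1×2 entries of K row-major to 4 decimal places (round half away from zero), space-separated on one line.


BᵀP = [2.0000 3.0000]
S = R + BᵀPB = [1] + [5.0000] = [6.0000]
BᵀPA = [-3.0000 14.0000]
K = S⁻¹·BᵀPA = [-0.5000 2.3333]
A−BK = [-1.0000 -8.3333; 0.5000 6.3333]
AᵀP(A−BK) = [0.7500 6.2500; 6.2500 136.5833]
P' = Q + AᵀP(A−BK) = [18.7500 15.2500; 15.2500 145.5833]
tr(P') = 164.3333

-0.5000 2.3333


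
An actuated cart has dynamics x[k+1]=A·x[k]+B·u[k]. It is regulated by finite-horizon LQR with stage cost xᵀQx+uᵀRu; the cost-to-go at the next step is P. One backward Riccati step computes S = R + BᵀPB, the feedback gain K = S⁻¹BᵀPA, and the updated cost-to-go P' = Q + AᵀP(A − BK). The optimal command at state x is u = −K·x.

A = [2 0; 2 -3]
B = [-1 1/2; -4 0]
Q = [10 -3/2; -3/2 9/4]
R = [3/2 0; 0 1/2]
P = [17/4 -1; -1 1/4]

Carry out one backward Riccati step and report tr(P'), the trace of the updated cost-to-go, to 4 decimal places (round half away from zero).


BᵀP = [-0.2500 0.0000; 2.1250 -0.5000]
S = R + BᵀPB = [3/2 0; 0 1/2] + [0.2500 -0.1250; -0.1250 1.0625] = [1.7500 -0.1250; -0.1250 1.5625]
BᵀPA = [-0.5000 0.0000; 3.2500 1.5000]
K = S⁻¹·BᵀPA = [-0.1379 0.0690; 2.0690 0.9655]
A−BK = [0.8276 -0.4138; 1.4483 -2.7241]
AᵀP(A−BK) = [3.2069 1.3966; 1.3966 0.8017]
P' = Q + AᵀP(A−BK) = [13.2069 -0.1034; -0.1034 3.0517]
tr(P') = 16.2586

16.2586


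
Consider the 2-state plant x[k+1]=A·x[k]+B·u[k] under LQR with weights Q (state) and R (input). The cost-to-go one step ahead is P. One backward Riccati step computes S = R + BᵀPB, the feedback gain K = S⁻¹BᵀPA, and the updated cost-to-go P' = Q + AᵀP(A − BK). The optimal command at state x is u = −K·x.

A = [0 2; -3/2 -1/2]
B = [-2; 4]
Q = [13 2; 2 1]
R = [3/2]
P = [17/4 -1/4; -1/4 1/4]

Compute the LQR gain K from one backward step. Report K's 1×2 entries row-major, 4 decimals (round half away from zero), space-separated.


-0.0849 -0.7453

BᵀP = [-9.5000 1.5000]
S = R + BᵀPB = [3/2] + [25.0000] = [26.5000]
BᵀPA = [-2.2500 -19.7500]
K = S⁻¹·BᵀPA = [-0.0849 -0.7453]
A−BK = [-0.1698 0.5094; -1.1604 2.4811]
AᵀP(A−BK) = [0.3715 -0.7394; -0.7394 2.8432]
P' = Q + AᵀP(A−BK) = [13.3715 1.2606; 1.2606 3.8432]
tr(P') = 17.2146


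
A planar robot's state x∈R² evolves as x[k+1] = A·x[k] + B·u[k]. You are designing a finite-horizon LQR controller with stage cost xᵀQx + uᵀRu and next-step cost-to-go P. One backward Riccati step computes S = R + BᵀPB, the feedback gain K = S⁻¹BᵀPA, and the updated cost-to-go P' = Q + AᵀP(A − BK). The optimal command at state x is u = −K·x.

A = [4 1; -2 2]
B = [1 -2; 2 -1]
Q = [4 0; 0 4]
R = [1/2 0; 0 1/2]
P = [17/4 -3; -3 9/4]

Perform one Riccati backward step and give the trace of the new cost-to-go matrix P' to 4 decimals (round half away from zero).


16.3889

BᵀP = [-1.7500 1.5000; -5.5000 3.7500]
S = R + BᵀPB = [1/2 0; 0 1/2] + [1.2500 2.0000; 2.0000 7.2500] = [1.7500 2.0000; 2.0000 7.7500]
BᵀPA = [-10.0000 1.2500; -29.5000 2.0000]
K = S⁻¹·BᵀPA = [-1.9346 0.5948; -3.3072 0.1046]
A−BK = [-0.6797 0.6144; -1.4379 0.9150]
AᵀP(A−BK) = [8.0915 -0.9673; -0.9673 0.2974]
P' = Q + AᵀP(A−BK) = [12.0915 -0.9673; -0.9673 4.2974]
tr(P') = 16.3889


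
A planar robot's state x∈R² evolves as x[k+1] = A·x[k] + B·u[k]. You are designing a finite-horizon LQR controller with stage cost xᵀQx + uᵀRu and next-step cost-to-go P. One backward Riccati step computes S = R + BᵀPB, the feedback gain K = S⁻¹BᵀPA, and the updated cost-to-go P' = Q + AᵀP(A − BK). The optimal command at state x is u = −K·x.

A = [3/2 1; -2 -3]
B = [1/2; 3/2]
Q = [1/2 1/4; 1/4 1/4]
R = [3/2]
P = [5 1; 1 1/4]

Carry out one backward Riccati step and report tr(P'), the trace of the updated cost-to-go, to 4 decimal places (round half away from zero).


4.1039

BᵀP = [4.0000 0.8750]
S = R + BᵀPB = [3/2] + [3.3125] = [4.8125]
BᵀPA = [4.2500 1.3750]
K = S⁻¹·BᵀPA = [0.8831 0.2857]
A−BK = [1.0584 0.8571; -3.3247 -3.4286]
AᵀP(A−BK) = [2.4968 1.2857; 1.2857 0.8571]
P' = Q + AᵀP(A−BK) = [2.9968 1.5357; 1.5357 1.1071]
tr(P') = 4.1039


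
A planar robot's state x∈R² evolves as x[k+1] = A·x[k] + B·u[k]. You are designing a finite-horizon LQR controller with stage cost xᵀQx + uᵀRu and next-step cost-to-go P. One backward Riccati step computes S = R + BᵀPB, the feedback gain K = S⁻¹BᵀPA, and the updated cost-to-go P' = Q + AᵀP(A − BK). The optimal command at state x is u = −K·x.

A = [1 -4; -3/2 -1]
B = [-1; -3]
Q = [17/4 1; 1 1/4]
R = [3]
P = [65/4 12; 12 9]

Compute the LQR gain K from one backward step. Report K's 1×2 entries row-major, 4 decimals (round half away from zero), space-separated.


0.0363 1.4398

BᵀP = [-52.2500 -39.0000]
S = R + BᵀPB = [3] + [169.2500] = [172.2500]
BᵀPA = [6.2500 248.0000]
K = S⁻¹·BᵀPA = [0.0363 1.4398]
A−BK = [1.0363 -2.5602; -1.3911 3.3193]
AᵀP(A−BK) = [0.2732 -0.4985; -0.4985 7.9376]
P' = Q + AᵀP(A−BK) = [4.5232 0.5015; 0.5015 8.1876]
tr(P') = 12.7108


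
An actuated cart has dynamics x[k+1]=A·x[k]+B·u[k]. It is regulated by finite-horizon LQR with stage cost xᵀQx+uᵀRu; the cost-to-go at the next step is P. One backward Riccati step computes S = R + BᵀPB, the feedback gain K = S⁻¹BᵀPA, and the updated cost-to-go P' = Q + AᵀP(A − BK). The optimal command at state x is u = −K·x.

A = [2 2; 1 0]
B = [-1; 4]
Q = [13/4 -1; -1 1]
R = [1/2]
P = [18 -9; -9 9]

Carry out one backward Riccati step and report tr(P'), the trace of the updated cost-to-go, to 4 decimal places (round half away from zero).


54.5848

BᵀP = [-54.0000 45.0000]
S = R + BᵀPB = [1/2] + [234.0000] = [234.5000]
BᵀPA = [-63.0000 -108.0000]
K = S⁻¹·BᵀPA = [-0.2687 -0.4606]
A−BK = [1.7313 1.5394; 2.0746 1.8422]
AᵀP(A−BK) = [28.0746 24.9851; 24.9851 22.2601]
P' = Q + AᵀP(A−BK) = [31.3246 23.9851; 23.9851 23.2601]
tr(P') = 54.5848


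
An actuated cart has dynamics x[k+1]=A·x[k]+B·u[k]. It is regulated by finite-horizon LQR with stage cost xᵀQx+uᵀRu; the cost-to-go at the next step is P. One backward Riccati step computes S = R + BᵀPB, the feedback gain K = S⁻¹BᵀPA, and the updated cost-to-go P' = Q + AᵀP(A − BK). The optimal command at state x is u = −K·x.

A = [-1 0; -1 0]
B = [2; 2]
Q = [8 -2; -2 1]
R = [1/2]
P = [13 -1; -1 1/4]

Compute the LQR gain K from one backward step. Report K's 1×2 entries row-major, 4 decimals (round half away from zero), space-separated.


-0.4945 0.0000

BᵀP = [24.0000 -1.5000]
S = R + BᵀPB = [1/2] + [45.0000] = [45.5000]
BᵀPA = [-22.5000 0.0000]
K = S⁻¹·BᵀPA = [-0.4945 0.0000]
A−BK = [-0.0110 0.0000; -0.0110 0.0000]
AᵀP(A−BK) = [0.1236 0.0000; 0.0000 0.0000]
P' = Q + AᵀP(A−BK) = [8.1236 -2.0000; -2.0000 1.0000]
tr(P') = 9.1236


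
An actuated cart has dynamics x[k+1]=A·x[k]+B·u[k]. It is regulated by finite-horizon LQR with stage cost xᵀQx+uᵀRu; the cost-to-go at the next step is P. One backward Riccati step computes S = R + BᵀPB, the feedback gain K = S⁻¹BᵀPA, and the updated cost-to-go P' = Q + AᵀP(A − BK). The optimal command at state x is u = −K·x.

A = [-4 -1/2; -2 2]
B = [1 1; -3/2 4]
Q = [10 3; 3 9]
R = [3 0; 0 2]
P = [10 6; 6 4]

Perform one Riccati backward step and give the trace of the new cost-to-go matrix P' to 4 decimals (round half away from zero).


28.5747

BᵀP = [1.0000 0.0000; 34.0000 22.0000]
S = R + BᵀPB = [3 0; 0 2] + [1.0000 1.0000; 1.0000 122.0000] = [4.0000 1.0000; 1.0000 124.0000]
BᵀPA = [-4.0000 -0.5000; -180.0000 27.0000]
K = S⁻¹·BᵀPA = [-0.6384 -0.1798; -1.4465 0.2192]
A−BK = [-1.9152 -0.5394; 2.8283 0.8535]
AᵀP(A−BK) = [9.0828 0.7354; 0.7354 0.4919]
P' = Q + AᵀP(A−BK) = [19.0828 3.7354; 3.7354 9.4919]
tr(P') = 28.5747


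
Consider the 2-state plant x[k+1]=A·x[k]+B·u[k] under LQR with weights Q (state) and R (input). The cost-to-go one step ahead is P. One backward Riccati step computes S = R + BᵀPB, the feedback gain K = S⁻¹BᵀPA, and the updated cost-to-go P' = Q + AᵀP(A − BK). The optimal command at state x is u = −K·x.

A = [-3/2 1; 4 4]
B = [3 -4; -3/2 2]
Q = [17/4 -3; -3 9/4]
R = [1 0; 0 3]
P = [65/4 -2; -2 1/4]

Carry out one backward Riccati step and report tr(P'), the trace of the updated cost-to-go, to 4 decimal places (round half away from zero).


BᵀP = [51.7500 -6.3750; -69.0000 8.5000]
S = R + BᵀPB = [1 0; 0 3] + [164.8125 -219.7500; -219.7500 293.0000] = [165.8125 -219.7500; -219.7500 296.0000]
BᵀPA = [-103.1250 26.2500; 137.5000 -35.0000]
K = S⁻¹·BᵀPA = [-0.3914 0.0996; 0.1740 -0.0443]
A−BK = [0.3700 0.5240; 3.0650 4.2380]
AᵀP(A−BK) = [0.2810 -0.0124; -0.0124 0.0850]
P' = Q + AᵀP(A−BK) = [4.5310 -3.0124; -3.0124 2.3350]
tr(P') = 6.8659

6.8659


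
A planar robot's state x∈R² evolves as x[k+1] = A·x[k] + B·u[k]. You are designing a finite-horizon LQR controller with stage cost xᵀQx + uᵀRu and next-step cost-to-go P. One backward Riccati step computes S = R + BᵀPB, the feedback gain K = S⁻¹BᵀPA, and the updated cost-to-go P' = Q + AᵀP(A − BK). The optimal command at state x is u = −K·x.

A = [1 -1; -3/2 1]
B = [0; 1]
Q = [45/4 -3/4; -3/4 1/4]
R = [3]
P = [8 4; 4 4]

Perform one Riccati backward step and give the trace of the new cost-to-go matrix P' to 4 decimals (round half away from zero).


19.9286

BᵀP = [4.0000 4.0000]
S = R + BᵀPB = [3] + [4.0000] = [7.0000]
BᵀPA = [-2.0000 0.0000]
K = S⁻¹·BᵀPA = [-0.2857 0.0000]
A−BK = [1.0000 -1.0000; -1.2143 1.0000]
AᵀP(A−BK) = [4.4286 -4.0000; -4.0000 4.0000]
P' = Q + AᵀP(A−BK) = [15.6786 -4.7500; -4.7500 4.2500]
tr(P') = 19.9286


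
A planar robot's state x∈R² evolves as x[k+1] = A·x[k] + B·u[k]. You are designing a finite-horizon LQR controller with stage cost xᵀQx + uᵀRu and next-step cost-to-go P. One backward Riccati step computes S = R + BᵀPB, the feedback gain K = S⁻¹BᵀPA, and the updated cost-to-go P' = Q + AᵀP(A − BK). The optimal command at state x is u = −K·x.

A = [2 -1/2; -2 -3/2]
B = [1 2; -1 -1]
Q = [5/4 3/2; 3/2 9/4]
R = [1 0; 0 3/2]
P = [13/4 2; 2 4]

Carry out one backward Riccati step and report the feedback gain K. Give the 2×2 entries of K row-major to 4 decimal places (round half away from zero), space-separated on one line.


BᵀP = [1.2500 -2.0000; 4.5000 0.0000]
S = R + BᵀPB = [1 0; 0 3/2] + [3.2500 4.5000; 4.5000 9.0000] = [4.2500 4.5000; 4.5000 10.5000]
BᵀPA = [6.5000 2.3750; 9.0000 -2.2500]
K = S⁻¹·BᵀPA = [1.1385 1.4385; 0.3692 -0.8308]
A−BK = [0.1231 -0.2769; -0.4923 -0.8923]
AᵀP(A−BK) = [2.2769 2.8769; 2.8769 7.5269]
P' = Q + AᵀP(A−BK) = [3.5269 4.3769; 4.3769 9.7769]
tr(P') = 13.3038

1.1385 1.4385 0.3692 -0.8308


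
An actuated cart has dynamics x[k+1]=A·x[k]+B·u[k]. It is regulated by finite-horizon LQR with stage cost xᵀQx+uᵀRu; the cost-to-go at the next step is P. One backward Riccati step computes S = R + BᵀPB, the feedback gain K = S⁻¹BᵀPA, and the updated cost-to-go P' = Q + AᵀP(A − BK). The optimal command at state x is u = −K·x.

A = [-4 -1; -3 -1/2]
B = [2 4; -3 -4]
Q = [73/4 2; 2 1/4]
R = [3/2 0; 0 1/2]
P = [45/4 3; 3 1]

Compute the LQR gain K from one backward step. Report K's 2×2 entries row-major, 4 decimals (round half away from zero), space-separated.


BᵀP = [13.5000 3.0000; 33.0000 8.0000]
S = R + BᵀPB = [3/2 0; 0 1/2] + [18.0000 42.0000; 42.0000 100.0000] = [19.5000 42.0000; 42.0000 100.5000]
BᵀPA = [-63.0000 -15.0000; -156.0000 -37.0000]
K = S⁻¹·BᵀPA = [1.1264 0.2375; -2.0230 -0.4674]
A−BK = [1.8391 0.3946; -7.7126 -1.6571]
AᵀP(A−BK) = [16.3793 3.5460; 3.5460 0.7682]
P' = Q + AᵀP(A−BK) = [34.6293 5.5460; 5.5460 1.0182]
tr(P') = 35.6475

1.1264 0.2375 -2.0230 -0.4674


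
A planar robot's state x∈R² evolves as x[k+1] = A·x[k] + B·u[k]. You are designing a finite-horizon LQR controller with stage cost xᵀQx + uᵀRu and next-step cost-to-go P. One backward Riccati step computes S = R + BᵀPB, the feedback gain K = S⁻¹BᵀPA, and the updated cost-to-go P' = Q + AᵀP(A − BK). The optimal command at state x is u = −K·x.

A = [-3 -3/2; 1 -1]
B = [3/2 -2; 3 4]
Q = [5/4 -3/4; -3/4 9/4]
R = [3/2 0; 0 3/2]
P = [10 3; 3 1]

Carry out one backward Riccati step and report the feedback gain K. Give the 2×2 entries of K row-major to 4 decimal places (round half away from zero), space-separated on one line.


-0.8811 -0.6555 0.6463 0.2317

BᵀP = [24.0000 7.5000; -8.0000 -2.0000]
S = R + BᵀPB = [3/2 0; 0 3/2] + [58.5000 -18.0000; -18.0000 8.0000] = [60.0000 -18.0000; -18.0000 9.5000]
BᵀPA = [-64.5000 -43.5000; 22.0000 14.0000]
K = S⁻¹·BᵀPA = [-0.8811 -0.6555; 0.6463 0.2317]
A−BK = [-0.3857 -0.0534; 1.0579 0.0396]
AᵀP(A−BK) = [1.9497 1.1235; 1.1235 0.7424]
P' = Q + AᵀP(A−BK) = [3.1997 0.3735; 0.3735 2.9924]
tr(P') = 6.1921


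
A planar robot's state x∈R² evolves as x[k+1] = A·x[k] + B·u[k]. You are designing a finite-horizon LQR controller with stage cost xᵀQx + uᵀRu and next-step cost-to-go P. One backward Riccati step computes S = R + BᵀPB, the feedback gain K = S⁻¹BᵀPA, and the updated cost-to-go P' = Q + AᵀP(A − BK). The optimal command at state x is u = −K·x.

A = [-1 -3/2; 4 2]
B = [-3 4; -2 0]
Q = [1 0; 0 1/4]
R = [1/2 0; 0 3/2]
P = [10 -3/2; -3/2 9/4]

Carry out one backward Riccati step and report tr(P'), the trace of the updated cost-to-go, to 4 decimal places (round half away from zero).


BᵀP = [-27.0000 0.0000; 40.0000 -6.0000]
S = R + BᵀPB = [1/2 0; 0 3/2] + [81.0000 -108.0000; -108.0000 160.0000] = [81.5000 -108.0000; -108.0000 161.5000]
BᵀPA = [27.0000 40.5000; -64.0000 -72.0000]
K = S⁻¹·BᵀPA = [-1.7030 -0.8245; -1.5351 -0.9972]
A−BK = [0.0315 0.0153; 0.5940 0.3511]
AᵀP(A−BK) = [5.7327 3.4420; 3.4420 2.0949]
P' = Q + AᵀP(A−BK) = [6.7327 3.4420; 3.4420 2.3449]
tr(P') = 9.0776

9.0776


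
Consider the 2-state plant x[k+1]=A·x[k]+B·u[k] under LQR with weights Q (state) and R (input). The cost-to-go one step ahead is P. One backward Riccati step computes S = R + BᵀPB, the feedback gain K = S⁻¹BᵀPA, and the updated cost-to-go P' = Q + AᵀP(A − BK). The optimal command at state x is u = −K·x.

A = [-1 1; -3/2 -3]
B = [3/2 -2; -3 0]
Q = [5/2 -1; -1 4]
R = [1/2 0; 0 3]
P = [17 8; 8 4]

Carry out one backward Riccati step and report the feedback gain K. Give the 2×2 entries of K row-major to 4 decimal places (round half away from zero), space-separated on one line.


BᵀP = [1.5000 0.0000; -34.0000 -16.0000]
S = R + BᵀPB = [1/2 0; 0 3] + [2.2500 -3.0000; -3.0000 68.0000] = [2.7500 -3.0000; -3.0000 71.0000]
BᵀPA = [-1.5000 1.5000; 58.0000 14.0000]
K = S⁻¹·BᵀPA = [0.3624 0.7973; 0.8322 0.2309]
A−BK = [0.1208 0.2658; -0.4128 -0.6081]
AᵀP(A−BK) = [2.2752 0.8054; 0.8054 0.5718]
P' = Q + AᵀP(A−BK) = [4.7752 -0.1946; -0.1946 4.5718]
tr(P') = 9.3470

0.3624 0.7973 0.8322 0.2309


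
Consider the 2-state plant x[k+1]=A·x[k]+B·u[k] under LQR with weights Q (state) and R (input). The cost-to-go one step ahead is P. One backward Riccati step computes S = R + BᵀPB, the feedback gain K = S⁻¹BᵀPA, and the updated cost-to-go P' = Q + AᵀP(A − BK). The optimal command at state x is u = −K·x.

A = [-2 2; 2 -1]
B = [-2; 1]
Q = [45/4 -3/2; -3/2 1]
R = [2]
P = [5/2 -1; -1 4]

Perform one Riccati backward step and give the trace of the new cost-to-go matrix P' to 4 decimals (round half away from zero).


BᵀP = [-6.0000 6.0000]
S = R + BᵀPB = [2] + [18.0000] = [20.0000]
BᵀPA = [24.0000 -18.0000]
K = S⁻¹·BᵀPA = [1.2000 -0.9000]
A−BK = [0.4000 0.2000; 0.8000 -0.1000]
AᵀP(A−BK) = [5.2000 -2.4000; -2.4000 1.8000]
P' = Q + AᵀP(A−BK) = [16.4500 -3.9000; -3.9000 2.8000]
tr(P') = 19.2500

19.2500


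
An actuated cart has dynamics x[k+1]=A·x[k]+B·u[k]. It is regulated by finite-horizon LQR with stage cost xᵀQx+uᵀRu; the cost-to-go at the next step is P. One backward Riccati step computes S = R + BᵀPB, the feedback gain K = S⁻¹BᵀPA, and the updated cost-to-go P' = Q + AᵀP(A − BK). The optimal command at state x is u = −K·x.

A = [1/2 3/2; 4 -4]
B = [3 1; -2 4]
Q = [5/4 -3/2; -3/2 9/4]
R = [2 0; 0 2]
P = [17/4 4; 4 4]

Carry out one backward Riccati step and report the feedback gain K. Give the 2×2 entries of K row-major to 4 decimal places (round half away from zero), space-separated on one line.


0.0212 0.2960 0.8771 -0.5454

BᵀP = [4.7500 4.0000; 20.2500 20.0000]
S = R + BᵀPB = [2 0; 0 2] + [6.2500 20.7500; 20.7500 100.2500] = [8.2500 20.7500; 20.7500 102.2500]
BᵀPA = [18.3750 -8.8750; 90.1250 -49.6250]
K = S⁻¹·BᵀPA = [0.0212 0.2960; 0.8771 -0.5454]
A−BK = [-0.4407 1.1574; 0.5339 -1.2264]
AᵀP(A−BK) = [1.6229 -1.0975; -1.0975 1.1241]
P' = Q + AᵀP(A−BK) = [2.8729 -2.5975; -2.5975 3.3741]
tr(P') = 6.2470
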